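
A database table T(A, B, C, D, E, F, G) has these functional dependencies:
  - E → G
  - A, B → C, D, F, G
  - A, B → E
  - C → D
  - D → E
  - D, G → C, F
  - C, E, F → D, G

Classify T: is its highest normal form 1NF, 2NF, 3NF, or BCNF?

2NF

Candidate key: {A, B}. Prime attributes: {A, B}.
E → G: {E}⁺ = {E, G}, which is not all of the attributes, so the left side is not a superkey — BCNF is violated.
Because {G} is non-prime and the left side of E → G is not a superkey, the relation is not in 3NF.
No non-prime attribute depends on a proper subset of any candidate key, so 2NF holds.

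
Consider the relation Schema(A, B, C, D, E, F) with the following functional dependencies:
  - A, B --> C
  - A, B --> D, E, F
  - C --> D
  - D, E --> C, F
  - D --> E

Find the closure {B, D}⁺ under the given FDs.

{B, C, D, E, F}

Start with {B, D}.
D --> E applies; add {E} → now {B, D, E}.
D, E --> C, F applies; add {C, F} → now {B, C, D, E, F}.
No further FD applies.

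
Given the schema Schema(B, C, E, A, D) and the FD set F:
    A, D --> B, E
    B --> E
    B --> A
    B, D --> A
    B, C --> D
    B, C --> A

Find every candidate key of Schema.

{A, C, D}, {B, C}

{C} never appears on the right of any FD, so every key must include it.
{B, C}⁺ = {A, B, C, D, E}, which is every attribute, so {B, C} is a candidate key.
{A, C, D}⁺ = {A, B, C, D, E}, which is every attribute, so {A, C, D} is a candidate key.
No proper subset of any of these is a key, and no other minimal superkey exists.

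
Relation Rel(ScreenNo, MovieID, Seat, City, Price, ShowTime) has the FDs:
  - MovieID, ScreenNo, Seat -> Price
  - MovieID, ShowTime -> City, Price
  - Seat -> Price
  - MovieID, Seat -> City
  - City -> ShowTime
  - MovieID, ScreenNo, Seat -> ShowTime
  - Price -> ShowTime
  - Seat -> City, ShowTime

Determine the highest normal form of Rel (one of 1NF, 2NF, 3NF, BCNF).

Candidate key: {MovieID, ScreenNo, Seat}. Prime attributes: {MovieID, ScreenNo, Seat}.
MovieID, ShowTime -> City, Price breaks BCNF: {MovieID, ShowTime}⁺ = {City, MovieID, Price, ShowTime}, so {MovieID, ShowTime} is not a superkey.
Because {City, Price} are non-prime and the left side of MovieID, ShowTime -> City, Price is not a superkey, the relation is not in 3NF.
{Seat} is a proper subset of the key {MovieID, ScreenNo, Seat}, and {Seat}⁺ contains the non-prime attributes {City, Price, ShowTime} — a partial dependency, so 2NF is violated.

1NF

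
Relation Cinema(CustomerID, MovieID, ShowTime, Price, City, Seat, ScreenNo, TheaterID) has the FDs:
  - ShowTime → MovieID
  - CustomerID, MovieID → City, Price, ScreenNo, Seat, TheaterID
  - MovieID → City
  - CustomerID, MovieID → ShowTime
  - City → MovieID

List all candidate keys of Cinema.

No FD produces {CustomerID}, so it must be in every candidate key.
{City, CustomerID} is a candidate key since {City, CustomerID}⁺ = {City, CustomerID, MovieID, Price, ScreenNo, Seat, ShowTime, TheaterID} covers every attribute.
{CustomerID, MovieID} is a candidate key since {CustomerID, MovieID}⁺ = {City, CustomerID, MovieID, Price, ScreenNo, Seat, ShowTime, TheaterID} covers every attribute.
{CustomerID, ShowTime} is a candidate key since {CustomerID, ShowTime}⁺ = {City, CustomerID, MovieID, Price, ScreenNo, Seat, ShowTime, TheaterID} covers every attribute.
No proper subset of any of these is a key, and no other minimal superkey exists.

{City, CustomerID}, {CustomerID, MovieID}, {CustomerID, ShowTime}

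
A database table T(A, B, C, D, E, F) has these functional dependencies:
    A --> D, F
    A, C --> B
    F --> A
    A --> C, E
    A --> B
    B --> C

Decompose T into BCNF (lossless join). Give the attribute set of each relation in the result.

Candidate keys of the original relation: {A}, {F}.
In {A, B, C, D, E, F}, {B} is not a superkey ({B}⁺ restricted to this set is {B, C}), so split on B --> C into {B, C} and {A, B, D, E, F}.
{B, C} is in BCNF.
{A, B, D, E, F} is in BCNF.

{A, B, D, E, F}; {B, C}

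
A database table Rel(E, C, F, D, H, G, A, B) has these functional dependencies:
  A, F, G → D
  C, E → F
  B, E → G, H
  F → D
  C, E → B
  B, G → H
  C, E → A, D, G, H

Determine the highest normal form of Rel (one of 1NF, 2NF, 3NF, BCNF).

Candidate key: {C, E}. Prime attributes: {C, E}.
A, F, G → D: {A, F, G}⁺ = {A, D, F, G}, which is not all of the attributes, so the left side is not a superkey — BCNF is violated.
A, F, G → D has non-prime {D} on the right and a non-superkey on the left, so 3NF fails.
No non-prime attribute depends on a proper subset of any candidate key, so 2NF holds.

2NF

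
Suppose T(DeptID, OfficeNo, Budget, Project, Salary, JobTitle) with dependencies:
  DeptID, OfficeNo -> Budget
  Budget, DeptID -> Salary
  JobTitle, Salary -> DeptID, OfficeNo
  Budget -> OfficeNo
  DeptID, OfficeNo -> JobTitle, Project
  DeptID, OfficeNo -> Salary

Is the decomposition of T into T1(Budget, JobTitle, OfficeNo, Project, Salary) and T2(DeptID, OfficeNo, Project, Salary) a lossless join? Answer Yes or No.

Common attributes: {OfficeNo, Project, Salary}; their closure is {OfficeNo, Project, Salary}.
The closure covers neither T1 nor T2 entirely; the join is not lossless.

No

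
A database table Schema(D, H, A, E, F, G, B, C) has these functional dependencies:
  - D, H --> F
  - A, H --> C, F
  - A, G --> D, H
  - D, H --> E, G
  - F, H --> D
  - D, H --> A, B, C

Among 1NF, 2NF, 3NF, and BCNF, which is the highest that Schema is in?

BCNF

Candidate keys: {A, G}, {A, H}, {D, H}, {F, H}. Prime attributes: {A, D, F, G, H}.
Each dependency's left side is a superkey — BCNF holds.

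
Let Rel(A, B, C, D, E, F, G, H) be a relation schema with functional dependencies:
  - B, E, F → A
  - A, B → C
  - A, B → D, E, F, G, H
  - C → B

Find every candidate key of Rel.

{A, B}, {A, C}, {B, E, F}, {C, E, F}

{A, B} is a candidate key since {A, B}⁺ = {A, B, C, D, E, F, G, H} covers every attribute.
{A, C} is a candidate key since {A, C}⁺ = {A, B, C, D, E, F, G, H} covers every attribute.
{B, E, F} is a candidate key since {B, E, F}⁺ = {A, B, C, D, E, F, G, H} covers every attribute.
{C, E, F} is a candidate key since {C, E, F}⁺ = {A, B, C, D, E, F, G, H} covers every attribute.
These are minimal and exhaustive — every other superkey contains one of them.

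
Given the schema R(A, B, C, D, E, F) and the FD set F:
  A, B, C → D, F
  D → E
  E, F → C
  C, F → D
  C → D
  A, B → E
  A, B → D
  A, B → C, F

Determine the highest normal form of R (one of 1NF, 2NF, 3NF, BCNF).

Candidate key: {A, B}. Prime attributes: {A, B}.
D → E breaks BCNF: {D}⁺ = {D, E}, so {D} is not a superkey.
D → E has non-prime {E} on the right and a non-superkey on the left, so 3NF fails.
Checking every proper subset of each key, none determines a non-prime attribute — 2NF is satisfied.

2NF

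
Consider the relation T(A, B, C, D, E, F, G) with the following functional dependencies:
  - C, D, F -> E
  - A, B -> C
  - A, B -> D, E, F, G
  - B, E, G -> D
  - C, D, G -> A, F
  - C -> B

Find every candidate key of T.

{A, B}, {A, C}, {C, D, G}, {C, E, G}

Closure of {A, B} is {A, B, C, D, E, F, G}, the whole schema; {A, B} is a candidate key.
Closure of {A, C} is {A, B, C, D, E, F, G}, the whole schema; {A, C} is a candidate key.
Closure of {C, D, G} is {A, B, C, D, E, F, G}, the whole schema; {C, D, G} is a candidate key.
Closure of {C, E, G} is {A, B, C, D, E, F, G}, the whole schema; {C, E, G} is a candidate key.
Any other superkey properly contains one of these, so there are no further candidate keys.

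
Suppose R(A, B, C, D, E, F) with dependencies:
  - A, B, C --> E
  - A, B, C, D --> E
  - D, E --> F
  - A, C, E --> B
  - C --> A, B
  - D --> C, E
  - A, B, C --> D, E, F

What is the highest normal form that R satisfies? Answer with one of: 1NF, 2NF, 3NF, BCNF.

Candidate keys: {C}, {D}. Prime attributes: {C, D}.
Every FD has a superkey on the left, so the relation is in BCNF.

BCNF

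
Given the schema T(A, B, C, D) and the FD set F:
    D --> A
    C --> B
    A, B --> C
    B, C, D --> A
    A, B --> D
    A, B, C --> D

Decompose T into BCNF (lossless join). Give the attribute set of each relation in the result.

Candidate keys of the original relation: {A, B}, {A, C}, {B, D}, {C, D}.
Within {A, B, C, D}: {D}⁺ ∩ {A, B, C, D} = {A, D}, not the whole set, so D --> A violates BCNF; decompose into {A, D} and {B, C, D}.
{A, D}: every determinant is a superkey — BCNF.
Within {B, C, D}: {C}⁺ ∩ {B, C, D} = {B, C}, not the whole set, so C --> B violates BCNF; decompose into {B, C} and {C, D}.
{B, C}: every determinant is a superkey — BCNF.
{C, D}: every determinant is a superkey — BCNF.

{A, D}; {B, C}; {C, D}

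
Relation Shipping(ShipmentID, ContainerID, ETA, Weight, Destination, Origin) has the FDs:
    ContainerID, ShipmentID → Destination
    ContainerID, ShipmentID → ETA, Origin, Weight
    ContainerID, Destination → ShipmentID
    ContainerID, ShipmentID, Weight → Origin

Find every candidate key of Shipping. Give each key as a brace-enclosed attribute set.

{ContainerID, Destination}, {ContainerID, ShipmentID}

Attributes never on any right-hand side: {ContainerID} — every candidate key must contain it.
{ContainerID, Destination}⁺ = {ContainerID, Destination, ETA, Origin, ShipmentID, Weight}, which is every attribute, so {ContainerID, Destination} is a candidate key.
{ContainerID, ShipmentID}⁺ = {ContainerID, Destination, ETA, Origin, ShipmentID, Weight}, which is every attribute, so {ContainerID, ShipmentID} is a candidate key.
No proper subset of any of these is a key, and no other minimal superkey exists.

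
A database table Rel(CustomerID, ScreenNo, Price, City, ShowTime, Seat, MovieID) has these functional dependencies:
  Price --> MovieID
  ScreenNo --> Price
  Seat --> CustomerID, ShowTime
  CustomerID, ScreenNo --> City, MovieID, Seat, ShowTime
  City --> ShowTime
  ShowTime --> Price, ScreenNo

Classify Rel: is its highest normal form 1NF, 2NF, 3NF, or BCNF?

Candidate keys: {City, CustomerID}, {CustomerID, ScreenNo}, {CustomerID, ShowTime}, {Seat}. Prime attributes: {City, CustomerID, ScreenNo, Seat, ShowTime}.
Price --> MovieID: {Price}⁺ = {MovieID, Price}, which is not all of the attributes, so the left side is not a superkey — BCNF is violated.
Price --> MovieID has non-prime {MovieID} on the right and a non-superkey on the left, so 3NF fails.
{City} is a proper subset of the key {City, CustomerID}, and {City}⁺ contains the non-prime attributes {MovieID, Price} — a partial dependency, so 2NF is violated.

1NF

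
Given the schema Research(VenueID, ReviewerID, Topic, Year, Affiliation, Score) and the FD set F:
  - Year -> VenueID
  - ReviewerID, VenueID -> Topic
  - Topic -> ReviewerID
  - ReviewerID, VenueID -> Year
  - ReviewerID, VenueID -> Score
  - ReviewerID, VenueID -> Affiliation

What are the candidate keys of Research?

{ReviewerID, VenueID}⁺ = {Affiliation, ReviewerID, Score, Topic, VenueID, Year} — all of the relation — so {ReviewerID, VenueID} is a candidate key.
{ReviewerID, Year}⁺ = {Affiliation, ReviewerID, Score, Topic, VenueID, Year} — all of the relation — so {ReviewerID, Year} is a candidate key.
{Topic, VenueID}⁺ = {Affiliation, ReviewerID, Score, Topic, VenueID, Year} — all of the relation — so {Topic, VenueID} is a candidate key.
{Topic, Year}⁺ = {Affiliation, ReviewerID, Score, Topic, VenueID, Year} — all of the relation — so {Topic, Year} is a candidate key.
Any other superkey properly contains one of these, so there are no further candidate keys.

{ReviewerID, VenueID}, {ReviewerID, Year}, {Topic, VenueID}, {Topic, Year}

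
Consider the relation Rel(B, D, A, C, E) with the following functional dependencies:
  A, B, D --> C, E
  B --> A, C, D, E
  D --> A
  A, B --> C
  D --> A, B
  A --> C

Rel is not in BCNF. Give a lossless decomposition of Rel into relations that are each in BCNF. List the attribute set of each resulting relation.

Candidate keys of the original relation: {B}, {D}.
Within {A, B, C, D, E}: {A}⁺ ∩ {A, B, C, D, E} = {A, C}, not the whole set, so A --> C violates BCNF; decompose into {A, C} and {A, B, D, E}.
{A, C}: every determinant is a superkey — BCNF.
{A, B, D, E}: every determinant is a superkey — BCNF.

{A, B, D, E}; {A, C}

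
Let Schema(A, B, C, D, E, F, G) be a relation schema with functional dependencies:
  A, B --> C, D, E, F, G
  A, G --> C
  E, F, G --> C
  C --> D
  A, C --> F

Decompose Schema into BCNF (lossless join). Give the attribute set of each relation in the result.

Candidate key of the original relation: {A, B}.
{A, B, C, D, E, F, G}: {A, G} determines {A, C, D, F, G} here but is not a superkey — split on A, G --> C, D, F, giving {A, C, D, F, G} and {A, B, E, G}.
{A, C, D, F, G}: {C} determines {C, D} here but is not a superkey — split on C --> D, giving {C, D} and {A, C, F, G}.
{C, D}: every determinant is a superkey — BCNF.
{A, C, F, G}: {A, C} determines {A, C, F} here but is not a superkey — split on A, C --> F, giving {A, C, F} and {A, C, G}.
{A, C, F}: every determinant is a superkey — BCNF.
{A, C, G}: every determinant is a superkey — BCNF.
{A, B, E, G}: every determinant is a superkey — BCNF.

{A, B, E, G}; {A, C, F}; {A, C, G}; {C, D}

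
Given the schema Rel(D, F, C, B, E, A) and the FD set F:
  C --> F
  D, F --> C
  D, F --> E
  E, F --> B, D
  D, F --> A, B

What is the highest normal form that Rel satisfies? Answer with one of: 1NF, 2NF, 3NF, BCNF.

Candidate keys: {C, D}, {C, E}, {D, F}, {E, F}. Prime attributes: {C, D, E, F}.
For C --> F we have {C}⁺ = {C, F}; {C} is not a superkey, so BCNF fails.
But every attribute on its right side ({F}) is prime, and the same holds for every other non-superkey FD, so 3NF still holds.

3NF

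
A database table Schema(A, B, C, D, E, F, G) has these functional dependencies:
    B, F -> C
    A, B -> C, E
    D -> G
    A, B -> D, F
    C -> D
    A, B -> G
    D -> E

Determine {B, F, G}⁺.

{B, C, D, E, F, G}

Start with {B, F, G}.
B, F -> C applies; add {C} → now {B, C, F, G}.
C -> D applies; add {D} → now {B, C, D, F, G}.
D -> E applies; add {E} → now {B, C, D, E, F, G}.
No further FD applies.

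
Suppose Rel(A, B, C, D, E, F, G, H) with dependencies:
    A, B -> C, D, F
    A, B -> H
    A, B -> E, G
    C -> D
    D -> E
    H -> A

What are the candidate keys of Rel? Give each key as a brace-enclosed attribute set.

No FD produces {B}, so it must be in every candidate key.
{A, B}⁺ = {A, B, C, D, E, F, G, H}, which is every attribute, so {A, B} is a candidate key.
{B, H}⁺ = {A, B, C, D, E, F, G, H}, which is every attribute, so {B, H} is a candidate key.
Any other superkey properly contains one of these, so there are no further candidate keys.

{A, B}, {B, H}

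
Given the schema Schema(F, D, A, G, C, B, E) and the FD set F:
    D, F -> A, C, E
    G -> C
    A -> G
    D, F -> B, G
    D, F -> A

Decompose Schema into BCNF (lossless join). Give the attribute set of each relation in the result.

{A, B, D, E, F}; {A, G}; {C, G}

Candidate key of the original relation: {D, F}.
In {A, B, C, D, E, F, G}, {G} is not a superkey ({G}⁺ restricted to this set is {C, G}), so split on G -> C into {C, G} and {A, B, D, E, F, G}.
{C, G} has no BCNF violation.
In {A, B, D, E, F, G}, {A} is not a superkey ({A}⁺ restricted to this set is {A, G}), so split on A -> G into {A, G} and {A, B, D, E, F}.
{A, G} has no BCNF violation.
{A, B, D, E, F} has no BCNF violation.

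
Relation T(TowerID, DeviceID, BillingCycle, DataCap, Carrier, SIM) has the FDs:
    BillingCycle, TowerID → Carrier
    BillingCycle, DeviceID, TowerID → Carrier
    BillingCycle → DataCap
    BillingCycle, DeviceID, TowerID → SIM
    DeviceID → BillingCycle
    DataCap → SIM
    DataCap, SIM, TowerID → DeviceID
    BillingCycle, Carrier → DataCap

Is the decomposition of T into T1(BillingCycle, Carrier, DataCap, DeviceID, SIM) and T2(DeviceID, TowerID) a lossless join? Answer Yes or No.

No

The shared attributes are {DeviceID} and {DeviceID}⁺ = {BillingCycle, DataCap, DeviceID, SIM}.
The closure covers neither T1 nor T2 entirely; the join is not lossless.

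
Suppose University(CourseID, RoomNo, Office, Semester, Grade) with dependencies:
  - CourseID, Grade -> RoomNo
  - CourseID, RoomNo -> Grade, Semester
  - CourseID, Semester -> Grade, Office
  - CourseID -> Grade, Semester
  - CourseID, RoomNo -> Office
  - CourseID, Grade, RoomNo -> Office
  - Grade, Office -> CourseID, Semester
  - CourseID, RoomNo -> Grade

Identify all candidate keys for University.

Closure of {CourseID} is {CourseID, Grade, Office, RoomNo, Semester}, the whole schema; {CourseID} is a candidate key.
Closure of {Grade, Office} is {CourseID, Grade, Office, RoomNo, Semester}, the whole schema; {Grade, Office} is a candidate key.
These are minimal and exhaustive — every other superkey contains one of them.

{CourseID}, {Grade, Office}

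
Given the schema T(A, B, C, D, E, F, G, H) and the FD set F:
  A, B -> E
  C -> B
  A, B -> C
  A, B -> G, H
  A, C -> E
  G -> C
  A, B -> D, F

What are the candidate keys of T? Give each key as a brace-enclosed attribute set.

{A, B}, {A, C}, {A, G}

Attributes never on any right-hand side: {A} — every candidate key must contain it.
{A, B}⁺ = {A, B, C, D, E, F, G, H}, which is every attribute, so {A, B} is a candidate key.
{A, C}⁺ = {A, B, C, D, E, F, G, H}, which is every attribute, so {A, C} is a candidate key.
{A, G}⁺ = {A, B, C, D, E, F, G, H}, which is every attribute, so {A, G} is a candidate key.
Any other superkey properly contains one of these, so there are no further candidate keys.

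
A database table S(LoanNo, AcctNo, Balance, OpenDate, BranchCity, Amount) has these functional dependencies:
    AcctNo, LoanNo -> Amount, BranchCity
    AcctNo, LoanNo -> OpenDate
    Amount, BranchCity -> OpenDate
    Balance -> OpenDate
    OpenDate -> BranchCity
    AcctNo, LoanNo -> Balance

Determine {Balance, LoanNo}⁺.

Start with {Balance, LoanNo}.
Balance -> OpenDate applies; add {OpenDate} → now {Balance, LoanNo, OpenDate}.
OpenDate -> BranchCity applies; add {BranchCity} → now {Balance, BranchCity, LoanNo, OpenDate}.
No further FD applies.

{Balance, BranchCity, LoanNo, OpenDate}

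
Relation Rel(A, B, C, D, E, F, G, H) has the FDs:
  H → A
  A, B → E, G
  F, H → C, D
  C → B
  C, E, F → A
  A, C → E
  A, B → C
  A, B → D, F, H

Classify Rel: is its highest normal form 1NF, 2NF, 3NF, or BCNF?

Candidate keys: {A, B}, {A, C}, {B, H}, {C, E, F}, {C, H}, {F, H}. Prime attributes: {A, B, C, E, F, H}.
H → A: {H}⁺ = {A, H}, which is not all of the attributes, so the left side is not a superkey — BCNF is violated.
Its right-hand attributes {A} are all prime, as are those of every other non-superkey FD — the relation is in 3NF.

3NF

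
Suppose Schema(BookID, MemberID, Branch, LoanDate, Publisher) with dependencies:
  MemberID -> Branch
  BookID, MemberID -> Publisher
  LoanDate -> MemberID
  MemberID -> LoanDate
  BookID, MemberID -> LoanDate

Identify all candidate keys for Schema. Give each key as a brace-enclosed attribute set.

{BookID, LoanDate}, {BookID, MemberID}

No FD produces {BookID}, so it must be in every candidate key.
{BookID, LoanDate}⁺ = {BookID, Branch, LoanDate, MemberID, Publisher} — all of the relation — so {BookID, LoanDate} is a candidate key.
{BookID, MemberID}⁺ = {BookID, Branch, LoanDate, MemberID, Publisher} — all of the relation — so {BookID, MemberID} is a candidate key.
These are minimal and exhaustive — every other superkey contains one of them.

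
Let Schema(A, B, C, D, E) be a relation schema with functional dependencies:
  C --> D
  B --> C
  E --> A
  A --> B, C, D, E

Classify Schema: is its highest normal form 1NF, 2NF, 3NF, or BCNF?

Candidate keys: {A}, {E}. Prime attributes: {A, E}.
C --> D breaks BCNF: {C}⁺ = {C, D}, so {C} is not a superkey.
C --> D determines the non-prime attribute {D} from a non-superkey — 3NF is violated.
Every candidate key is a single attribute, so no partial dependency is possible; 2NF holds.

2NF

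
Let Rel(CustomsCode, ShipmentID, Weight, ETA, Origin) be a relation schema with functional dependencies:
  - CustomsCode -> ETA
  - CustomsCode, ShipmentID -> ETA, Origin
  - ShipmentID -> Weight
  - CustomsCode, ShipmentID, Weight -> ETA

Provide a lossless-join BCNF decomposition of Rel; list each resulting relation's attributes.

Candidate key of the original relation: {CustomsCode, ShipmentID}.
{CustomsCode, ETA, Origin, ShipmentID, Weight}: {CustomsCode} determines {CustomsCode, ETA} here but is not a superkey — split on CustomsCode -> ETA, giving {CustomsCode, ETA} and {CustomsCode, Origin, ShipmentID, Weight}.
{CustomsCode, ETA} has no BCNF violation.
{CustomsCode, Origin, ShipmentID, Weight}: {ShipmentID} determines {ShipmentID, Weight} here but is not a superkey — split on ShipmentID -> Weight, giving {ShipmentID, Weight} and {CustomsCode, Origin, ShipmentID}.
{ShipmentID, Weight} has no BCNF violation.
{CustomsCode, Origin, ShipmentID} has no BCNF violation.

{CustomsCode, ETA}; {CustomsCode, Origin, ShipmentID}; {ShipmentID, Weight}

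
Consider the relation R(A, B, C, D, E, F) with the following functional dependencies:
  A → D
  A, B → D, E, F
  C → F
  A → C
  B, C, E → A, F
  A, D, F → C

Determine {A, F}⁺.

Start with {A, F}.
A → D applies; add {D} → now {A, D, F}.
A → C applies; add {C} → now {A, C, D, F}.
No further FD applies.

{A, C, D, F}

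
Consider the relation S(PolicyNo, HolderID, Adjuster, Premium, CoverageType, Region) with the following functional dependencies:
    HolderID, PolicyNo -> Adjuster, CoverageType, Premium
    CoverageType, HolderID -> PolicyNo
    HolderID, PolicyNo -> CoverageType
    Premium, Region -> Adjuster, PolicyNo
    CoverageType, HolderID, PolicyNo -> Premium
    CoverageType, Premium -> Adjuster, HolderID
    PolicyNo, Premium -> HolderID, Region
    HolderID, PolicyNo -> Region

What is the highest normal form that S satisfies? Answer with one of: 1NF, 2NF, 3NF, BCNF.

BCNF

Candidate keys: {CoverageType, HolderID}, {CoverageType, Premium}, {HolderID, PolicyNo}, {PolicyNo, Premium}, {Premium, Region}. Prime attributes: {CoverageType, HolderID, PolicyNo, Premium, Region}.
The left-hand side of every FD is a superkey, so BCNF is satisfied.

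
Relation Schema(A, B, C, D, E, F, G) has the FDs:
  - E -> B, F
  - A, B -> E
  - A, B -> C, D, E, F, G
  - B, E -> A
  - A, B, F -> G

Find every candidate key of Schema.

{E}⁺ = {A, B, C, D, E, F, G} — all of the relation — so {E} is a candidate key.
{A, B}⁺ = {A, B, C, D, E, F, G} — all of the relation — so {A, B} is a candidate key.
These are minimal and exhaustive — every other superkey contains one of them.

{A, B}, {E}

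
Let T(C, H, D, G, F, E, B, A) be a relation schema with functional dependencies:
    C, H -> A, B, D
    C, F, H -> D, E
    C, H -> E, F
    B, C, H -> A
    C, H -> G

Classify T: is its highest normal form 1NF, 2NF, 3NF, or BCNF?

BCNF

Candidate key: {C, H}. Prime attributes: {C, H}.
The left-hand side of every FD is a superkey, so BCNF is satisfied.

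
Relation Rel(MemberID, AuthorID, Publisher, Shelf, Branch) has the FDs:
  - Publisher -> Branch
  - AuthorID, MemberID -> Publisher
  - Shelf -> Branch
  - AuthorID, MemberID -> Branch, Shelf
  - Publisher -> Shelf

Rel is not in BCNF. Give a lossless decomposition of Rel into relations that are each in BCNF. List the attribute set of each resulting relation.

{AuthorID, MemberID, Publisher}; {Branch, Shelf}; {Publisher, Shelf}

Candidate key of the original relation: {AuthorID, MemberID}.
{AuthorID, Branch, MemberID, Publisher, Shelf}: {Publisher} determines {Branch, Publisher, Shelf} here but is not a superkey — split on Publisher -> Branch, Shelf, giving {Branch, Publisher, Shelf} and {AuthorID, MemberID, Publisher}.
{Branch, Publisher, Shelf}: {Shelf} determines {Branch, Shelf} here but is not a superkey — split on Shelf -> Branch, giving {Branch, Shelf} and {Publisher, Shelf}.
{Branch, Shelf} is in BCNF.
{Publisher, Shelf} is in BCNF.
{AuthorID, MemberID, Publisher} is in BCNF.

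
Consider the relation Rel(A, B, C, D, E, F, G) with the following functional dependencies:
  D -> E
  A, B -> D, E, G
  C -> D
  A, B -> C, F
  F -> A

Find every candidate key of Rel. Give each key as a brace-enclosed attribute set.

No FD produces {B}, so it must be in every candidate key.
Closure of {A, B} is {A, B, C, D, E, F, G}, the whole schema; {A, B} is a candidate key.
Closure of {B, F} is {A, B, C, D, E, F, G}, the whole schema; {B, F} is a candidate key.
No proper subset of any of these is a key, and no other minimal superkey exists.

{A, B}, {B, F}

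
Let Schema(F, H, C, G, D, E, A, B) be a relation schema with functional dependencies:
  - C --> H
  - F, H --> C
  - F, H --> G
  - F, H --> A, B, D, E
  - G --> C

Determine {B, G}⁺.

{B, C, G, H}

Start with {B, G}.
G --> C applies; add {C} → now {B, C, G}.
C --> H applies; add {H} → now {B, C, G, H}.
No further FD applies.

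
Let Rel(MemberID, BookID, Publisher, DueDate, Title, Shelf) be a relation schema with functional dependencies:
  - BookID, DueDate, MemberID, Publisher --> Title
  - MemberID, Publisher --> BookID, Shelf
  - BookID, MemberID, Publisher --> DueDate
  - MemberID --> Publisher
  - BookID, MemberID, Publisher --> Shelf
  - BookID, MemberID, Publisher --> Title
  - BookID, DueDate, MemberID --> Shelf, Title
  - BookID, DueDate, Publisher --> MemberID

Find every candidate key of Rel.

{BookID, DueDate, Publisher}, {MemberID}

Closure of {MemberID} is {BookID, DueDate, MemberID, Publisher, Shelf, Title}, the whole schema; {MemberID} is a candidate key.
Closure of {BookID, DueDate, Publisher} is {BookID, DueDate, MemberID, Publisher, Shelf, Title}, the whole schema; {BookID, DueDate, Publisher} is a candidate key.
These are minimal and exhaustive — every other superkey contains one of them.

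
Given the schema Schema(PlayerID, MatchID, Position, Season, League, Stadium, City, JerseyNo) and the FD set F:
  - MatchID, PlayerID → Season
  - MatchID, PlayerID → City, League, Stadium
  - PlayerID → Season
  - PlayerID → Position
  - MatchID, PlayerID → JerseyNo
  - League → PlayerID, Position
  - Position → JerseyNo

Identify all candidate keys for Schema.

{League, MatchID}, {MatchID, PlayerID}

No FD produces {MatchID}, so it must be in every candidate key.
{League, MatchID}⁺ = {City, JerseyNo, League, MatchID, PlayerID, Position, Season, Stadium} — all of the relation — so {League, MatchID} is a candidate key.
{MatchID, PlayerID}⁺ = {City, JerseyNo, League, MatchID, PlayerID, Position, Season, Stadium} — all of the relation — so {MatchID, PlayerID} is a candidate key.
No proper subset of any of these is a key, and no other minimal superkey exists.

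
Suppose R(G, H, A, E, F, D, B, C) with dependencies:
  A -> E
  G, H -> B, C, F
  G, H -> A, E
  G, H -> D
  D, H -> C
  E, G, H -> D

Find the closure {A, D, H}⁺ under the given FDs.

{A, C, D, E, H}

Start with {A, D, H}.
A -> E applies; add {E} → now {A, D, E, H}.
D, H -> C applies; add {C} → now {A, C, D, E, H}.
No further FD applies.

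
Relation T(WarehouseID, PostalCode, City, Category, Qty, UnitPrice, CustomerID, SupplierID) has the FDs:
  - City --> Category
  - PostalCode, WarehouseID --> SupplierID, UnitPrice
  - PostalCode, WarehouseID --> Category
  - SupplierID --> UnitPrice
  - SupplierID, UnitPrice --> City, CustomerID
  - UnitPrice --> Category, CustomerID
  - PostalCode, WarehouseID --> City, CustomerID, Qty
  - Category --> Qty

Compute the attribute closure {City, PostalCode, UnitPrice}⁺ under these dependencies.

{Category, City, CustomerID, PostalCode, Qty, UnitPrice}

Start with {City, PostalCode, UnitPrice}.
City --> Category applies; add {Category} → now {Category, City, PostalCode, UnitPrice}.
UnitPrice --> Category, CustomerID applies; add {CustomerID} → now {Category, City, CustomerID, PostalCode, UnitPrice}.
Category --> Qty applies; add {Qty} → now {Category, City, CustomerID, PostalCode, Qty, UnitPrice}.
No further FD applies.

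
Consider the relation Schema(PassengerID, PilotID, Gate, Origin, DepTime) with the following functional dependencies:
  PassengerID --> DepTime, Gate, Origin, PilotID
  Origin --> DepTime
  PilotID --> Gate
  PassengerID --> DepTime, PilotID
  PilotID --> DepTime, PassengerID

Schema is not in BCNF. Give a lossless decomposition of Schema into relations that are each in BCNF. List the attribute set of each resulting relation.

{DepTime, Origin}; {Gate, Origin, PassengerID, PilotID}

Candidate keys of the original relation: {PassengerID}, {PilotID}.
In {DepTime, Gate, Origin, PassengerID, PilotID}, {Origin} is not a superkey ({Origin}⁺ restricted to this set is {DepTime, Origin}), so split on Origin --> DepTime into {DepTime, Origin} and {Gate, Origin, PassengerID, PilotID}.
{DepTime, Origin} has no BCNF violation.
{Gate, Origin, PassengerID, PilotID} has no BCNF violation.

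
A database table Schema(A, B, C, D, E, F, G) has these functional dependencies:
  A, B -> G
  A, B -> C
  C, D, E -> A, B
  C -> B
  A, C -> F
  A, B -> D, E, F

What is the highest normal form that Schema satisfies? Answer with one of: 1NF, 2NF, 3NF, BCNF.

Candidate keys: {A, B}, {A, C}, {C, D, E}. Prime attributes: {A, B, C, D, E}.
For C -> B we have {C}⁺ = {B, C}; {C} is not a superkey, so BCNF fails.
Its right-hand attributes {B} are all prime, as are those of every other non-superkey FD — the relation is in 3NF.

3NF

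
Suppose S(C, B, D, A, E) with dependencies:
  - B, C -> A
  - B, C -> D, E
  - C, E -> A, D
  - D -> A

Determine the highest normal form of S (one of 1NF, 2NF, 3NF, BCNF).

Candidate key: {B, C}. Prime attributes: {B, C}.
C, E -> A, D breaks BCNF: {C, E}⁺ = {A, C, D, E}, so {C, E} is not a superkey.
C, E -> A, D determines the non-prime attributes {A, D} from a non-superkey — 3NF is violated.
No proper subset of a key has a non-prime attribute in its closure, so there is no partial dependency; 2NF holds.

2NF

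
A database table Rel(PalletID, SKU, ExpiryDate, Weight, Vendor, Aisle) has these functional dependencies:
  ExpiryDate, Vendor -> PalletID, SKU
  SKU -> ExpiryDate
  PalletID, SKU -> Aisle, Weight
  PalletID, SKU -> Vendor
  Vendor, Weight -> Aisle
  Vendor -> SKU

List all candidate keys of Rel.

{PalletID, SKU}, {Vendor}

Closure of {Vendor} is {Aisle, ExpiryDate, PalletID, SKU, Vendor, Weight}, the whole schema; {Vendor} is a candidate key.
Closure of {PalletID, SKU} is {Aisle, ExpiryDate, PalletID, SKU, Vendor, Weight}, the whole schema; {PalletID, SKU} is a candidate key.
These are minimal and exhaustive — every other superkey contains one of them.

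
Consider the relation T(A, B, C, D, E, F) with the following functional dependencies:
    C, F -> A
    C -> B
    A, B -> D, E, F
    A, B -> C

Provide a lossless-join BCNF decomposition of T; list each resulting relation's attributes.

{A, C, D, E, F}; {B, C}

Candidate keys of the original relation: {A, B}, {A, C}, {C, F}.
In {A, B, C, D, E, F}, {C} is not a superkey ({C}⁺ restricted to this set is {B, C}), so split on C -> B into {B, C} and {A, C, D, E, F}.
{B, C} has no BCNF violation.
{A, C, D, E, F} has no BCNF violation.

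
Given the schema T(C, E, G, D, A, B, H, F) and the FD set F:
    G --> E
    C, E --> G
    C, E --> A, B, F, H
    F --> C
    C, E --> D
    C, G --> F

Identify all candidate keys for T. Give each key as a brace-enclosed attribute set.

{C, E}⁺ = {A, B, C, D, E, F, G, H}, which is every attribute, so {C, E} is a candidate key.
{C, G}⁺ = {A, B, C, D, E, F, G, H}, which is every attribute, so {C, G} is a candidate key.
{E, F}⁺ = {A, B, C, D, E, F, G, H}, which is every attribute, so {E, F} is a candidate key.
{F, G}⁺ = {A, B, C, D, E, F, G, H}, which is every attribute, so {F, G} is a candidate key.
These are minimal and exhaustive — every other superkey contains one of them.

{C, E}, {C, G}, {E, F}, {F, G}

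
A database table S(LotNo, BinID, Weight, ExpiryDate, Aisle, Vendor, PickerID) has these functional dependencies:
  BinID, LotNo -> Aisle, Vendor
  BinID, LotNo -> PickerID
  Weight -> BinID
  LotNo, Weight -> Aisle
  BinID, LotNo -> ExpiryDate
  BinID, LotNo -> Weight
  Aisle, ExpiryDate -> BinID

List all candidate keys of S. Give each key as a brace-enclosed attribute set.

No FD produces {LotNo}, so it must be in every candidate key.
{BinID, LotNo}⁺ = {Aisle, BinID, ExpiryDate, LotNo, PickerID, Vendor, Weight} — all of the relation — so {BinID, LotNo} is a candidate key.
{LotNo, Weight}⁺ = {Aisle, BinID, ExpiryDate, LotNo, PickerID, Vendor, Weight} — all of the relation — so {LotNo, Weight} is a candidate key.
{Aisle, ExpiryDate, LotNo}⁺ = {Aisle, BinID, ExpiryDate, LotNo, PickerID, Vendor, Weight} — all of the relation — so {Aisle, ExpiryDate, LotNo} is a candidate key.
No proper subset of any of these is a key, and no other minimal superkey exists.

{Aisle, ExpiryDate, LotNo}, {BinID, LotNo}, {LotNo, Weight}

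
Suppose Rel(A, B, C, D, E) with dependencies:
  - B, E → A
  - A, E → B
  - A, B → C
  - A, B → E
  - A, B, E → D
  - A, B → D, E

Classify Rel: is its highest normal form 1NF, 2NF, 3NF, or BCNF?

BCNF

Candidate keys: {A, B}, {A, E}, {B, E}. Prime attributes: {A, B, E}.
The left-hand side of every FD is a superkey, so BCNF is satisfied.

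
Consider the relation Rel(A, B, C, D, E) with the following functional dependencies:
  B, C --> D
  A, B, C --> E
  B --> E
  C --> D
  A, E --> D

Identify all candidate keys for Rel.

{A, B, C}

No FD produces {A, B, C}, so they must be in every candidate key.
{A, B, C}⁺ = {A, B, C, D, E}, which is every attribute, so {A, B, C} is a candidate key.
Every other attribute set either contains this one or has a smaller closure.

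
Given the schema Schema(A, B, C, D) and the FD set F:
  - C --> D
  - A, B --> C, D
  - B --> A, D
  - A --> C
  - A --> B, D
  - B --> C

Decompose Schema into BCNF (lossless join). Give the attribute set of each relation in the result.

Candidate keys of the original relation: {A}, {B}.
In {A, B, C, D}, {C} is not a superkey ({C}⁺ restricted to this set is {C, D}), so split on C --> D into {C, D} and {A, B, C}.
{C, D}: every determinant is a superkey — BCNF.
{A, B, C}: every determinant is a superkey — BCNF.

{A, B, C}; {C, D}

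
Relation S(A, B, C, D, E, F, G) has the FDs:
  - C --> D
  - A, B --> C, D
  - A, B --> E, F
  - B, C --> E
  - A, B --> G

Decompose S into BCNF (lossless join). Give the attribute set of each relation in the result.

{A, B, C, F, G}; {B, C, E}; {C, D}

Candidate key of the original relation: {A, B}.
{A, B, C, D, E, F, G}: {C} determines {C, D} here but is not a superkey — split on C --> D, giving {C, D} and {A, B, C, E, F, G}.
{C, D}: every determinant is a superkey — BCNF.
{A, B, C, E, F, G}: {B, C} determines {B, C, E} here but is not a superkey — split on B, C --> E, giving {B, C, E} and {A, B, C, F, G}.
{B, C, E}: every determinant is a superkey — BCNF.
{A, B, C, F, G}: every determinant is a superkey — BCNF.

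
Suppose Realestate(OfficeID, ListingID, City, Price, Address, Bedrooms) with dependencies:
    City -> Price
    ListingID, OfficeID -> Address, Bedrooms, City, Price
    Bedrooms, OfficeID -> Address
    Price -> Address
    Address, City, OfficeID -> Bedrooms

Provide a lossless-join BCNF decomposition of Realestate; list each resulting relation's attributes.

Candidate key of the original relation: {ListingID, OfficeID}.
In {Address, Bedrooms, City, ListingID, OfficeID, Price}, {City} is not a superkey ({City}⁺ restricted to this set is {Address, City, Price}), so split on City -> Address, Price into {Address, City, Price} and {Bedrooms, City, ListingID, OfficeID}.
In {Address, City, Price}, {Price} is not a superkey ({Price}⁺ restricted to this set is {Address, Price}), so split on Price -> Address into {Address, Price} and {City, Price}.
{Address, Price}: every determinant is a superkey — BCNF.
{City, Price}: every determinant is a superkey — BCNF.
In {Bedrooms, City, ListingID, OfficeID}, {City, OfficeID} is not a superkey ({City, OfficeID}⁺ restricted to this set is {Bedrooms, City, OfficeID}), so split on City, OfficeID -> Bedrooms into {Bedrooms, City, OfficeID} and {City, ListingID, OfficeID}.
{Bedrooms, City, OfficeID}: every determinant is a superkey — BCNF.
{City, ListingID, OfficeID}: every determinant is a superkey — BCNF.

{Address, Price}; {Bedrooms, City, OfficeID}; {City, ListingID, OfficeID}; {City, Price}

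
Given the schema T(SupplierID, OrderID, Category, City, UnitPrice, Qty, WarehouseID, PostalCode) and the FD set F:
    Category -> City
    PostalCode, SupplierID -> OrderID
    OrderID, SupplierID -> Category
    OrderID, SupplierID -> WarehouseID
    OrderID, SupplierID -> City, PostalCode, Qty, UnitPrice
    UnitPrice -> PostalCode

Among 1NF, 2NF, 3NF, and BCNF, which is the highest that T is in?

Candidate keys: {OrderID, SupplierID}, {PostalCode, SupplierID}, {SupplierID, UnitPrice}. Prime attributes: {OrderID, PostalCode, SupplierID, UnitPrice}.
Category -> City breaks BCNF: {Category}⁺ = {Category, City}, so {Category} is not a superkey.
Category -> City has non-prime {City} on the right and a non-superkey on the left, so 3NF fails.
No non-prime attribute depends on a proper subset of any candidate key, so 2NF holds.

2NF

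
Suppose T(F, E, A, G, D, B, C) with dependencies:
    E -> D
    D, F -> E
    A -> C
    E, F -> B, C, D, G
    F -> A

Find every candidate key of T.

No FD produces {F}, so it must be in every candidate key.
{D, F} is a candidate key since {D, F}⁺ = {A, B, C, D, E, F, G} covers every attribute.
{E, F} is a candidate key since {E, F}⁺ = {A, B, C, D, E, F, G} covers every attribute.
These are minimal and exhaustive — every other superkey contains one of them.

{D, F}, {E, F}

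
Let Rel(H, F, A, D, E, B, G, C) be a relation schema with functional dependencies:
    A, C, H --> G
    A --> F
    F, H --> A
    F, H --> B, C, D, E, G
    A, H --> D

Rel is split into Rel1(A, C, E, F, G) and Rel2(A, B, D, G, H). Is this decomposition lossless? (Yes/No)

Common attributes: {A, G}; their closure is {A, F, G}.
Neither Rel1 nor Rel2 is contained in that closure, so the decomposition is lossy.

No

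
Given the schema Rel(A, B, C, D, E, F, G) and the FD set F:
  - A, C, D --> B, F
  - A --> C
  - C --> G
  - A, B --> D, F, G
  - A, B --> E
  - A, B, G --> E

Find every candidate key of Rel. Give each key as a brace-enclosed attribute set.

{A, B}, {A, D}

{A} never appears on the right of any FD, so every key must include it.
{A, B}⁺ = {A, B, C, D, E, F, G}, which is every attribute, so {A, B} is a candidate key.
{A, D}⁺ = {A, B, C, D, E, F, G}, which is every attribute, so {A, D} is a candidate key.
No proper subset of any of these is a key, and no other minimal superkey exists.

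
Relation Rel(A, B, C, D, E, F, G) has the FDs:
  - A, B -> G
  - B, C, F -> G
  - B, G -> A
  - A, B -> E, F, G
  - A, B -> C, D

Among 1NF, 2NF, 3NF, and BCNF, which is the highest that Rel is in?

Candidate keys: {A, B}, {B, C, F}, {B, G}. Prime attributes: {A, B, C, F, G}.
Each dependency's left side is a superkey — BCNF holds.

BCNF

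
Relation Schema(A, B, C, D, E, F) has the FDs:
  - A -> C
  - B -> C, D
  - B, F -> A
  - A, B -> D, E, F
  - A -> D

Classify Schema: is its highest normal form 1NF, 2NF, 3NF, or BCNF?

Candidate keys: {A, B}, {B, F}. Prime attributes: {A, B, F}.
For A -> C we have {A}⁺ = {A, C, D}; {A} is not a superkey, so BCNF fails.
A -> C determines the non-prime attribute {C} from a non-superkey — 3NF is violated.
The proper key subset {A} of {A, B} determines non-prime {C, D}, so the relation is not even in 2NF.

1NF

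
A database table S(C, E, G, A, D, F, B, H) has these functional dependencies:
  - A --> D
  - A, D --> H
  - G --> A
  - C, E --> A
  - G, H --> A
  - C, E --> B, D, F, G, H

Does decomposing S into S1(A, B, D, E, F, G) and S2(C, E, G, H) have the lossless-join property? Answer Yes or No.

The shared attributes are {E, G} and {E, G}⁺ = {A, D, E, G, H}.
Neither S1 nor S2 is contained in that closure, so the decomposition is lossy.

No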